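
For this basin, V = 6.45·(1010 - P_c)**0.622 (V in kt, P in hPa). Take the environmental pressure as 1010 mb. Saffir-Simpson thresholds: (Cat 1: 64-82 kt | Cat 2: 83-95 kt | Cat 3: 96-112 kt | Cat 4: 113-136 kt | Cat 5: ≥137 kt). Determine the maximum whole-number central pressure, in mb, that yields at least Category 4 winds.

910 mb

Category 4 begins at V = 113 kt.
Required ΔP = (113/6.45)^(1/0.622) = 17.519^1.608 ≈ 99.82 mb.
P_c ≤ 1010 − 99.82 = 910.18, so the highest integer P_c is 910 mb.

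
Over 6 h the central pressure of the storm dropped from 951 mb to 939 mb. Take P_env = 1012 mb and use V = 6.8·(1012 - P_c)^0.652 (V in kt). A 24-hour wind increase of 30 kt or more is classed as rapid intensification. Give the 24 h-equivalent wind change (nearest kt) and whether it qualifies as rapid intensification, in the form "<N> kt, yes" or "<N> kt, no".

49 kt, yes

V₁: ΔP = 61, V ≈ 6.8 × 61^0.652 ≈ 99.21 kt.
V₂: ΔP = 73, V ≈ 6.8 × 73^0.652 ≈ 111.53 kt.
ΔV over 6 h = 12.32 kt → 24 h equivalent = 12.32 × 24/6 ≈ 49.28 kt.
49 kt ≥ 30 kt ⇒ rapid intensification.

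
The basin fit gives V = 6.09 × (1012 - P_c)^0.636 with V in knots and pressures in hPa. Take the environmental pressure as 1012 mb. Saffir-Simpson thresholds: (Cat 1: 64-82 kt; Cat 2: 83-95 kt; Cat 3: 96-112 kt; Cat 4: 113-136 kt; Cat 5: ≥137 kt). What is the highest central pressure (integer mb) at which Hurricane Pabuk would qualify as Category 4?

Category 4 begins at V = 113 kt.
Required ΔP = (113/6.09)^(1/0.636) = 18.555^1.572 ≈ 98.73 mb.
P_c ≤ 1012 − 98.73 = 913.27, so the highest integer P_c is 913 mb.

913 mb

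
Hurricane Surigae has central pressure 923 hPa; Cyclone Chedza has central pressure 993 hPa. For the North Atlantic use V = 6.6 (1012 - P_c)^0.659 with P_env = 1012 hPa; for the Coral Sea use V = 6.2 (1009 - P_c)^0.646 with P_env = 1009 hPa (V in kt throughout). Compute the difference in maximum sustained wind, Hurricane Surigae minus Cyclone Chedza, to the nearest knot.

Hurricane Surigae: ΔP = 89; V ≈ 6.6 × 89^0.659 ≈ 127.11 kt.
Cyclone Chedza: ΔP = 16; V ≈ 6.2 × 16^0.646 ≈ 37.18 kt.
Difference ≈ 127.11 − 37.18 = 89.93 → 90 kt.

90 kt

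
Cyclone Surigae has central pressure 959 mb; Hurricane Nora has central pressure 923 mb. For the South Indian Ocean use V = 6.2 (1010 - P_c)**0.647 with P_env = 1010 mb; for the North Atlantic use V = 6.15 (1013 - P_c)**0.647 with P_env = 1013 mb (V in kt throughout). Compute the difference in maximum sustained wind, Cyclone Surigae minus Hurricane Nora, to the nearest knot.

-34 kt

Cyclone Surigae: ΔP = 51; V ≈ 6.2 × 51^0.647 ≈ 78.92 kt.
Hurricane Nora: ΔP = 90; V ≈ 6.15 × 90^0.647 ≈ 113.05 kt.
Difference ≈ 78.92 − 113.05 = -34.13 → -34 kt.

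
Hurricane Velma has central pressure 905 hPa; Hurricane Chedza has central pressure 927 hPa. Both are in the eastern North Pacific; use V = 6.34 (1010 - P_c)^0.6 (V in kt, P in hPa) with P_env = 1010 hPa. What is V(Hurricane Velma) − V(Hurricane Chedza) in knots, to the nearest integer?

Hurricane Velma: ΔP = 105; V ≈ 6.34 × 105^0.6 ≈ 103.47 kt.
Hurricane Chedza: ΔP = 83; V ≈ 6.34 × 83^0.6 ≈ 89.85 kt.
Difference ≈ 103.47 − 89.85 = 13.62 → 14 kt.

14 kt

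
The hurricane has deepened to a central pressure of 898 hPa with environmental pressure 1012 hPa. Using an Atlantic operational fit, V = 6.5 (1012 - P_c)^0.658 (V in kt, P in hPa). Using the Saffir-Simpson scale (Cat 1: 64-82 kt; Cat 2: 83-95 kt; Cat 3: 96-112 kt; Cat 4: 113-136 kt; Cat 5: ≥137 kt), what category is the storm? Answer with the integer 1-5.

5

ΔP = 1012 − 898 = 114 hPa.
V ≈ 6.5 × 114^0.658 = 6.5 × 22.57 ≈ 147 kt.
147 kt falls in the Category 5 band.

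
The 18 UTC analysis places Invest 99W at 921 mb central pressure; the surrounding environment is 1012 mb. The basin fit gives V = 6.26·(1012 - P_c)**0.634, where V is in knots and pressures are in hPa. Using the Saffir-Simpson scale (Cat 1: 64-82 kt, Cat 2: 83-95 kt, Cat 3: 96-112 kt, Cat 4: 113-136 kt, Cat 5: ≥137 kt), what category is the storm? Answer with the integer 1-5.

3

ΔP = 1012 − 921 = 91 mb.
V ≈ 6.26 × 91^0.634 = 6.26 × 17.46 ≈ 109 kt.
109 kt falls in the Category 3 band.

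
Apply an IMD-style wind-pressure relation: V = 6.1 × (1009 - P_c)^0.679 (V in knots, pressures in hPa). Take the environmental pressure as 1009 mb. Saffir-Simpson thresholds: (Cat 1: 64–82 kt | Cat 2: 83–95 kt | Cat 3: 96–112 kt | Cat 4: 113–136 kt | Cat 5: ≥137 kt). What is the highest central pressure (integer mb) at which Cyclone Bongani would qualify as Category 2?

Category 2 begins at V = 83 kt.
Required ΔP = (83/6.1)^(1/0.679) = 13.607^1.473 ≈ 46.74 mb.
P_c ≤ 1009 − 46.74 = 962.26, so the highest integer P_c is 962 mb.

962 mb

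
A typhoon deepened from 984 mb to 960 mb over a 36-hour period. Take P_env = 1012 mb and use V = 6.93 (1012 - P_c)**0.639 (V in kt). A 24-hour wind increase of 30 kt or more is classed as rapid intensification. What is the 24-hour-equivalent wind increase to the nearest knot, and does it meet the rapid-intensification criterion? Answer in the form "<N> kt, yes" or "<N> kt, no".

V₁: ΔP = 28, V ≈ 6.93 × 28^0.639 ≈ 58.27 kt.
V₂: ΔP = 52, V ≈ 6.93 × 52^0.639 ≈ 86.55 kt.
ΔV over 36 h = 28.28 kt → 24 h equivalent = 28.28 × 24/36 ≈ 18.85 kt.
19 kt < 30 kt ⇒ not rapid intensification.

19 kt, no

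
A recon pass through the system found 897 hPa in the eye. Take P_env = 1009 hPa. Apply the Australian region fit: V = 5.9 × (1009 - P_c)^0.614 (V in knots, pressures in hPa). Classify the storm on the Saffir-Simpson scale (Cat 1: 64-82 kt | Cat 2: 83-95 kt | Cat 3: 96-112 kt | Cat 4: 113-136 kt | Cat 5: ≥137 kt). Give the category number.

3

ΔP = 1009 − 897 = 112 hPa.
V ≈ 5.9 × 112^0.614 = 5.9 × 18.12 ≈ 107 kt.
107 kt falls in the Category 3 band.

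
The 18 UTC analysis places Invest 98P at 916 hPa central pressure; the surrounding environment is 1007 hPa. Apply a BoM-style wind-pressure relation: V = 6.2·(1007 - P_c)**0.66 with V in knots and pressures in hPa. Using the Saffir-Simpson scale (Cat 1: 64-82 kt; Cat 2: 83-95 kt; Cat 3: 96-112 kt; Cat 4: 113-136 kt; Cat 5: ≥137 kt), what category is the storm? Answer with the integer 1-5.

ΔP = 1007 − 916 = 91 hPa.
V ≈ 6.2 × 91^0.66 = 6.2 × 19.63 ≈ 122 kt.
122 kt falls in the Category 4 band.

4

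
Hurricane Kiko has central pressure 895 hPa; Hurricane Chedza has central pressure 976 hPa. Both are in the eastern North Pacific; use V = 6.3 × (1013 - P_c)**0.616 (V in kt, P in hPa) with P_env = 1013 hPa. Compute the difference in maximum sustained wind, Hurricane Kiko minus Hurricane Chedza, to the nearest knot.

61 kt

Hurricane Kiko: ΔP = 118; V ≈ 6.3 × 118^0.616 ≈ 119.02 kt.
Hurricane Chedza: ΔP = 37; V ≈ 6.3 × 37^0.616 ≈ 58.26 kt.
Difference ≈ 119.02 − 58.26 = 60.76 → 61 kt.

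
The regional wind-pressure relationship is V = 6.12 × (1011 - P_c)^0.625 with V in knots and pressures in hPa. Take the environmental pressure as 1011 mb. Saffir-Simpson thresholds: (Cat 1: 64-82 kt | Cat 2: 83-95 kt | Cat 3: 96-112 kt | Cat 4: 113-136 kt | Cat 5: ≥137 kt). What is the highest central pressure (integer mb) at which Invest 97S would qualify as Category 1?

Category 1 begins at V = 64 kt.
Required ΔP = (64/6.12)^(1/0.625) = 10.458^1.600 ≈ 42.76 mb.
P_c ≤ 1011 − 42.76 = 968.24, so the highest integer P_c is 968 mb.

968 mb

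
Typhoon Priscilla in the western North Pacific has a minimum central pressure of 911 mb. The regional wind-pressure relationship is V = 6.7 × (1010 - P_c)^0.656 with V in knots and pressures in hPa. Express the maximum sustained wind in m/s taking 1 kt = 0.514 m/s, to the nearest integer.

ΔP = 1010 − 911 = 99 mb.
V ≈ 6.7 × 99^0.656 = 6.7 × 20.377 ≈ 136.525 kt.
136.525 × 0.514 ≈ 70.17 m/s → 70 m/s.

70 m/s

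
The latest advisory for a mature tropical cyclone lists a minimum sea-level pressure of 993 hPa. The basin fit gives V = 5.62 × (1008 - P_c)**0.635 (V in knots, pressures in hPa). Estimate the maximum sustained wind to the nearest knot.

ΔP = 1008 − 993 = 15 hPa.
15^0.635 ≈ 5.582.
V ≈ 5.62 × 5.582 ≈ 31.4 kt.

31 kt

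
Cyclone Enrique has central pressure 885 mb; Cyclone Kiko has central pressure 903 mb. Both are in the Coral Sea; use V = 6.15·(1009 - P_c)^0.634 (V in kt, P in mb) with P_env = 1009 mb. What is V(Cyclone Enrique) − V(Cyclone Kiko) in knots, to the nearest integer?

Cyclone Enrique: ΔP = 124; V ≈ 6.15 × 124^0.634 ≈ 130.65 kt.
Cyclone Kiko: ΔP = 106; V ≈ 6.15 × 106^0.634 ≈ 118.28 kt.
Difference ≈ 130.65 − 118.28 = 12.37 → 12 kt.

12 kt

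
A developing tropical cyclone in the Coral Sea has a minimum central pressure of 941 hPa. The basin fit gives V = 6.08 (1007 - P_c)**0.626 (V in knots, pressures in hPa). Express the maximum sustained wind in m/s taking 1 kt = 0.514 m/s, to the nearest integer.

ΔP = 1007 − 941 = 66 hPa.
V ≈ 6.08 × 66^0.626 = 6.08 × 13.773 ≈ 83.741 kt.
83.741 × 0.514 ≈ 43.04 m/s → 43 m/s.

43 m/s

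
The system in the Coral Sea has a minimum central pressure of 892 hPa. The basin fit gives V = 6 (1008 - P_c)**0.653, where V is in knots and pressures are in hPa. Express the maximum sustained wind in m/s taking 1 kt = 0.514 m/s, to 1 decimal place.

68.7 m/s

ΔP = 1008 − 892 = 116 hPa.
V ≈ 6 × 116^0.653 = 6 × 22.289 ≈ 133.734 kt.
133.734 × 0.514 ≈ 68.74 m/s → 68.7 m/s.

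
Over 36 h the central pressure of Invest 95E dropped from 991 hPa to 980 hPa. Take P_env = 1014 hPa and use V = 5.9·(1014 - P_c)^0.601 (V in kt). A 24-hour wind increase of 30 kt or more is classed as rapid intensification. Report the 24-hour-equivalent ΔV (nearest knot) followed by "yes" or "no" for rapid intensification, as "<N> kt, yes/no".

V₁: ΔP = 23, V ≈ 5.9 × 23^0.601 ≈ 38.84 kt.
V₂: ΔP = 34, V ≈ 5.9 × 34^0.601 ≈ 49.12 kt.
ΔV over 36 h = 10.28 kt → 24 h equivalent = 10.28 × 24/36 ≈ 6.85 kt.
7 kt < 30 kt ⇒ not rapid intensification.

7 kt, no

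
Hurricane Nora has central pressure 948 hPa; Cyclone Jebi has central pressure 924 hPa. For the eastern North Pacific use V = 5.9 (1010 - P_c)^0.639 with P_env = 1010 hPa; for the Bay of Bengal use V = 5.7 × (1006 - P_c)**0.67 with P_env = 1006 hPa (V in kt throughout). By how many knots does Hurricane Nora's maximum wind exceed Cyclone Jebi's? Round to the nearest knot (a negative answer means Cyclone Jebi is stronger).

-27 kt

Hurricane Nora: ΔP = 62; V ≈ 5.9 × 62^0.639 ≈ 82.45 kt.
Cyclone Jebi: ΔP = 82; V ≈ 5.7 × 82^0.67 ≈ 109.18 kt.
Difference ≈ 82.45 − 109.18 = -26.73 → -27 kt.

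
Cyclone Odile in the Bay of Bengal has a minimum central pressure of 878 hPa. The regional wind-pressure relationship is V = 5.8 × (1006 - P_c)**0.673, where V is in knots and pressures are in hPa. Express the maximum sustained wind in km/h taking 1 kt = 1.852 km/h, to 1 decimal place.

ΔP = 1006 − 878 = 128 hPa.
V ≈ 5.8 × 128^0.673 = 5.8 × 26.191 ≈ 151.908 kt.
151.908 × 1.852 ≈ 281.33 km/h → 281.3 km/h.

281.3 km/h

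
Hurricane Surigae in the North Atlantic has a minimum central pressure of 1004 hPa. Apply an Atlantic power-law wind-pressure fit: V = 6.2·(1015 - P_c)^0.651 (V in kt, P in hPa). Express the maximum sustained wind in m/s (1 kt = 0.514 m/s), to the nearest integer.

ΔP = 1015 − 1004 = 11 hPa.
V ≈ 6.2 × 11^0.651 = 6.2 × 4.764 ≈ 29.535 kt.
29.535 × 0.514 ≈ 15.18 m/s → 15 m/s.

15 m/s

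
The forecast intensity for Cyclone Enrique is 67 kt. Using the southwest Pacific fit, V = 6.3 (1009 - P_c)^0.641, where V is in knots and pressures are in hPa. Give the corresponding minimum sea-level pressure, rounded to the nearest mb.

ΔP = (V / 6.3)^(1/0.641) = (67/6.3)^1.560.
67/6.3 = 10.635; 10.635^1.560 ≈ 39.97 mb.
P_c = 1009 − 39.97 = 969.03 ≈ 969 mb.

969 mb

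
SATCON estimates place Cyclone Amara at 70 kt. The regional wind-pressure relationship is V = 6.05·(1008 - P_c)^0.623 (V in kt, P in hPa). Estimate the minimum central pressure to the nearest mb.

ΔP = (V / 6.05)^(1/0.623) = (70/6.05)^1.605.
70/6.05 = 11.570; 11.570^1.605 ≈ 50.91 mb.
P_c = 1008 − 50.91 = 957.09 ≈ 957 mb.

957 mb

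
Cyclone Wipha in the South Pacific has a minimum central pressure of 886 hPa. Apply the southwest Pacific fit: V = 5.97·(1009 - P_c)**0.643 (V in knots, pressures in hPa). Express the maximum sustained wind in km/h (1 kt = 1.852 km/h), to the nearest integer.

ΔP = 1009 − 886 = 123 hPa.
V ≈ 5.97 × 123^0.643 = 5.97 × 22.070 ≈ 131.760 kt.
131.760 × 1.852 ≈ 244.02 km/h → 244 km/h.

244 km/h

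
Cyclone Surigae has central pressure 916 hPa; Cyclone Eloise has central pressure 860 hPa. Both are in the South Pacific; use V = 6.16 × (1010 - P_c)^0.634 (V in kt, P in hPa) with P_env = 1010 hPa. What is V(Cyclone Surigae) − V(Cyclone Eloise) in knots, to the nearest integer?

Cyclone Surigae: ΔP = 94; V ≈ 6.16 × 94^0.634 ≈ 109.79 kt.
Cyclone Eloise: ΔP = 150; V ≈ 6.16 × 150^0.634 ≈ 147.65 kt.
Difference ≈ 109.79 − 147.65 = -37.86 → -38 kt.

-38 kt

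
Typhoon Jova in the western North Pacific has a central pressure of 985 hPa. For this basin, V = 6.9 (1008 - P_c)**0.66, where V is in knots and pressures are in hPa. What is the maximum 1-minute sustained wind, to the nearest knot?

ΔP = 1008 − 985 = 23 hPa.
23^0.66 ≈ 7.920.
V ≈ 6.9 × 7.920 ≈ 54.6 kt.

55 kt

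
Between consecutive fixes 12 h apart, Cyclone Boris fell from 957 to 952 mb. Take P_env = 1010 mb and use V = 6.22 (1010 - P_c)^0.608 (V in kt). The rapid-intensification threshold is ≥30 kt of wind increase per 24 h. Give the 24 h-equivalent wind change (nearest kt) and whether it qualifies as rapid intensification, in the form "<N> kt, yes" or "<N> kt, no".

V₁: ΔP = 53, V ≈ 6.22 × 53^0.608 ≈ 69.53 kt.
V₂: ΔP = 58, V ≈ 6.22 × 58^0.608 ≈ 73.44 kt.
ΔV over 12 h = 3.91 kt → 24 h equivalent = 3.91 × 24/12 ≈ 7.82 kt.
8 kt < 30 kt ⇒ not rapid intensification.

8 kt, no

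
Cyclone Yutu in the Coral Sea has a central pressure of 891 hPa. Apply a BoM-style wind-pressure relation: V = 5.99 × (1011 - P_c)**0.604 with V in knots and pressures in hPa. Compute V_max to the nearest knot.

108 kt

ΔP = 1011 − 891 = 120 hPa.
120^0.604 ≈ 18.023.
V ≈ 5.99 × 18.023 ≈ 108.0 kt.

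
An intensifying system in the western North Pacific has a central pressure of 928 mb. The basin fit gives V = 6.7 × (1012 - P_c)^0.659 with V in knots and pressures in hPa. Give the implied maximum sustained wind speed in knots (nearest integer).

124 kt

ΔP = 1012 − 928 = 84 mb.
84^0.659 ≈ 18.540.
V ≈ 6.7 × 18.540 ≈ 124.2 kt.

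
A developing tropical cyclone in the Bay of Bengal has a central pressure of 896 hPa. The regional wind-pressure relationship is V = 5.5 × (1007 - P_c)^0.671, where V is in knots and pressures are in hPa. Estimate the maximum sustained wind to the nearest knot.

ΔP = 1007 − 896 = 111 hPa.
111^0.671 ≈ 23.573.
V ≈ 5.5 × 23.573 ≈ 129.7 kt.

130 kt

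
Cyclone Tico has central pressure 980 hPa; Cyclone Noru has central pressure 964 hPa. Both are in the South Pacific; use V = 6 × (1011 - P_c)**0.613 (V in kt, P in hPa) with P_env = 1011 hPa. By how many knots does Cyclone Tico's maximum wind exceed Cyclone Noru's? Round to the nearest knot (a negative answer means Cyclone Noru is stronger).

Cyclone Tico: ΔP = 31; V ≈ 6 × 31^0.613 ≈ 49.24 kt.
Cyclone Noru: ΔP = 47; V ≈ 6 × 47^0.613 ≈ 63.55 kt.
Difference ≈ 49.24 − 63.55 = -14.31 → -14 kt.

-14 kt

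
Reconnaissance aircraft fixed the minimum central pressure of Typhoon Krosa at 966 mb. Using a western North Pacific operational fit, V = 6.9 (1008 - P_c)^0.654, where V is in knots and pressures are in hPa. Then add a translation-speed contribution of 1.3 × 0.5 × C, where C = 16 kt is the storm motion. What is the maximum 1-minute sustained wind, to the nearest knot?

90 kt

ΔP = 1008 − 966 = 42 mb.
42^0.654 ≈ 11.524.
V ≈ 6.9 × 11.524 ≈ 79.5 kt.
Translation term: 1.3 × 0.5 × 16 = 10.4 kt.
Corrected V ≈ 89.9 kt → 90 kt.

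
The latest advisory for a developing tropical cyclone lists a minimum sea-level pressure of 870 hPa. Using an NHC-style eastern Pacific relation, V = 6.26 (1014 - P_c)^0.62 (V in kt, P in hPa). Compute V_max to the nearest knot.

ΔP = 1014 − 870 = 144 hPa.
144^0.62 ≈ 21.786.
V ≈ 6.26 × 21.786 ≈ 136.4 kt.

136 kt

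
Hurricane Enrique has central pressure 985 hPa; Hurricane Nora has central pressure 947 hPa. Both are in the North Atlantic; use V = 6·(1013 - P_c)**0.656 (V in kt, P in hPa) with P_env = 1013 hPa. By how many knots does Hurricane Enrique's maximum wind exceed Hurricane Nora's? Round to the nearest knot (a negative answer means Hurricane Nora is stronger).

-40 kt

Hurricane Enrique: ΔP = 28; V ≈ 6 × 28^0.656 ≈ 53.39 kt.
Hurricane Nora: ΔP = 66; V ≈ 6 × 66^0.656 ≈ 93.71 kt.
Difference ≈ 53.39 − 93.71 = -40.32 → -40 kt.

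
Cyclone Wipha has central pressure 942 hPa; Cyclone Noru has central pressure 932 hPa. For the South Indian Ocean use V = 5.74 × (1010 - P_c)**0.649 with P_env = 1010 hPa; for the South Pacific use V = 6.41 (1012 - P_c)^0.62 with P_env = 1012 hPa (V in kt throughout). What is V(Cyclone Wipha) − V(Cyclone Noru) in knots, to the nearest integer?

Cyclone Wipha: ΔP = 68; V ≈ 5.74 × 68^0.649 ≈ 88.76 kt.
Cyclone Noru: ΔP = 80; V ≈ 6.41 × 80^0.62 ≈ 97.00 kt.
Difference ≈ 88.76 − 97.00 = -8.24 → -8 kt.

-8 kt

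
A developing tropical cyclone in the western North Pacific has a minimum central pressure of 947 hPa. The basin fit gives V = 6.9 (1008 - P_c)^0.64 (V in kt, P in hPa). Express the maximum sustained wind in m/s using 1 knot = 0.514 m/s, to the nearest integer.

ΔP = 1008 − 947 = 61 hPa.
V ≈ 6.9 × 61^0.64 = 6.9 × 13.887 ≈ 95.821 kt.
95.821 × 0.514 ≈ 49.25 m/s → 49 m/s.

49 m/s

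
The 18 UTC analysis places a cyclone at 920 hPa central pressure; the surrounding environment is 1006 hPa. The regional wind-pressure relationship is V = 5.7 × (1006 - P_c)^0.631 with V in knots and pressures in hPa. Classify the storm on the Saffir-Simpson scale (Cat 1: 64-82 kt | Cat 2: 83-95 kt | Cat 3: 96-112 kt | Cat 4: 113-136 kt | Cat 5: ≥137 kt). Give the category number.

2

ΔP = 1006 − 920 = 86 hPa.
V ≈ 5.7 × 86^0.631 = 5.7 × 16.62 ≈ 95 kt.
95 kt falls in the Category 2 band.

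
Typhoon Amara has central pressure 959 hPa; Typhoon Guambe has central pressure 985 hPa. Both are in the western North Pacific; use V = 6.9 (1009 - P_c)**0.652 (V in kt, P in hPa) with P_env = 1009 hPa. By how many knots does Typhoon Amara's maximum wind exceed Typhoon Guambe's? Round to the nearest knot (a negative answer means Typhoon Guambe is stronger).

34 kt

Typhoon Amara: ΔP = 50; V ≈ 6.9 × 50^0.652 ≈ 88.43 kt.
Typhoon Guambe: ΔP = 24; V ≈ 6.9 × 24^0.652 ≈ 54.80 kt.
Difference ≈ 88.43 − 54.80 = 33.63 → 34 kt.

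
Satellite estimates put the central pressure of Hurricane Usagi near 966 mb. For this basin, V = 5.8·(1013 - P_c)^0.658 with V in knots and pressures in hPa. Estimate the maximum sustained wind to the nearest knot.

ΔP = 1013 − 966 = 47 mb.
47^0.658 ≈ 12.596.
V ≈ 5.8 × 12.596 ≈ 73.1 kt.

73 kt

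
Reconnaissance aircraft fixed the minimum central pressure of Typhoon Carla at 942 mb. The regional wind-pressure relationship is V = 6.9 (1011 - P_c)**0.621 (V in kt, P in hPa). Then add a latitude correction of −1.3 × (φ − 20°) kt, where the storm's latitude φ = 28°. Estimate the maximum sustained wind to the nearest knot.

ΔP = 1011 − 942 = 69 mb.
69^0.621 ≈ 13.865.
V ≈ 6.9 × 13.865 ≈ 95.7 kt.
Latitude correction: −1.3 × (28 − 20) = -10.4 kt.
Corrected V ≈ 85.3 kt → 85 kt.

85 kt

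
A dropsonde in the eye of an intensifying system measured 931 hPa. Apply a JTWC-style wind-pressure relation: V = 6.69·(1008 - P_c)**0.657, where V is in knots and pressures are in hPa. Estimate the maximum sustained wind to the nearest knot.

ΔP = 1008 − 931 = 77 hPa.
77^0.657 ≈ 17.355.
V ≈ 6.69 × 17.355 ≈ 116.1 kt.

116 kt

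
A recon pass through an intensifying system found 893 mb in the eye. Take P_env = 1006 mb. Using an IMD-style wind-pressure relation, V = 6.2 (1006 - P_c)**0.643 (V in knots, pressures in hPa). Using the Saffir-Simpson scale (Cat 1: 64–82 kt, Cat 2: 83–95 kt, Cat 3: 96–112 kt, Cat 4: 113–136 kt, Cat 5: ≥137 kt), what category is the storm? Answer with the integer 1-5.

ΔP = 1006 − 893 = 113 mb.
V ≈ 6.2 × 113^0.643 = 6.2 × 20.90 ≈ 130 kt.
130 kt falls in the Category 4 band.

4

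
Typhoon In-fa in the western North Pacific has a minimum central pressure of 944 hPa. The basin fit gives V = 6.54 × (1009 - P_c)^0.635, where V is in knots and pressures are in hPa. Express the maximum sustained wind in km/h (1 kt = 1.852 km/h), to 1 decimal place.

171.6 km/h

ΔP = 1009 − 944 = 65 hPa.
V ≈ 6.54 × 65^0.635 = 6.54 × 14.164 ≈ 92.636 kt.
92.636 × 1.852 ≈ 171.56 km/h → 171.6 km/h.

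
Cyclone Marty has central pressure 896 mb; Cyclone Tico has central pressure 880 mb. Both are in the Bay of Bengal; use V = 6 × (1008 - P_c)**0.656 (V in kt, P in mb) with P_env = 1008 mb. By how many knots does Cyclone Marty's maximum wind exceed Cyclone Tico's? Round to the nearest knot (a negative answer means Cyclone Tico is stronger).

-12 kt

Cyclone Marty: ΔP = 112; V ≈ 6 × 112^0.656 ≈ 132.57 kt.
Cyclone Tico: ΔP = 128; V ≈ 6 × 128^0.656 ≈ 144.70 kt.
Difference ≈ 132.57 − 144.70 = -12.13 → -12 kt.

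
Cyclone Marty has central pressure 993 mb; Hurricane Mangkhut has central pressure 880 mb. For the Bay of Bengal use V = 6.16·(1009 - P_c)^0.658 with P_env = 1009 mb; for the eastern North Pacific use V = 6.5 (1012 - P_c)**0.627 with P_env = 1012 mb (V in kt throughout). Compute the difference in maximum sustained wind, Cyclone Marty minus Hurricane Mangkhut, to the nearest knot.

Cyclone Marty: ΔP = 16; V ≈ 6.16 × 16^0.658 ≈ 38.18 kt.
Hurricane Mangkhut: ΔP = 132; V ≈ 6.5 × 132^0.627 ≈ 138.84 kt.
Difference ≈ 38.18 − 138.84 = -100.66 → -101 kt.

-101 kt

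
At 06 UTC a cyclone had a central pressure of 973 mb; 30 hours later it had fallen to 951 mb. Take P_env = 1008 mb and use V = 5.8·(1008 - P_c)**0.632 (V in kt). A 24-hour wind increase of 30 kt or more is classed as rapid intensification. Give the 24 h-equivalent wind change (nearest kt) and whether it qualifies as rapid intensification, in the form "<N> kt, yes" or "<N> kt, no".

V₁: ΔP = 35, V ≈ 5.8 × 35^0.632 ≈ 54.86 kt.
V₂: ΔP = 57, V ≈ 5.8 × 57^0.632 ≈ 74.67 kt.
ΔV over 30 h = 19.81 kt → 24 h equivalent = 19.81 × 24/30 ≈ 15.85 kt.
16 kt < 30 kt ⇒ not rapid intensification.

16 kt, no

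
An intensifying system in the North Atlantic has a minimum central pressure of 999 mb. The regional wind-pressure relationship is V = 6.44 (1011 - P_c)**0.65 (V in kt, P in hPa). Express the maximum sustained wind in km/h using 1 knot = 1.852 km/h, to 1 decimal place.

60.0 km/h

ΔP = 1011 − 999 = 12 mb.
V ≈ 6.44 × 12^0.65 = 6.44 × 5.029 ≈ 32.386 kt.
32.386 × 1.852 ≈ 59.98 km/h → 60.0 km/h.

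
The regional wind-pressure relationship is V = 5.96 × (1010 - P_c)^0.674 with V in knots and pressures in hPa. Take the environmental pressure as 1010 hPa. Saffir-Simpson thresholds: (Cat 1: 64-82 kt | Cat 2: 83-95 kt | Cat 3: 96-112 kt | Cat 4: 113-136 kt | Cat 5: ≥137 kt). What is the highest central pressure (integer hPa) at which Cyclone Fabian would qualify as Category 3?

948 hPa

Category 3 begins at V = 96 kt.
Required ΔP = (96/5.96)^(1/0.674) = 16.107^1.484 ≈ 61.78 hPa.
P_c ≤ 1010 − 61.78 = 948.22, so the highest integer P_c is 948 hPa.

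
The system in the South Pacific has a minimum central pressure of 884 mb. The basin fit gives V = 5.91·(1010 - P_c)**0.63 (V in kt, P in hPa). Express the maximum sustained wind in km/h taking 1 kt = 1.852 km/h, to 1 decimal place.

230.4 km/h

ΔP = 1010 − 884 = 126 mb.
V ≈ 5.91 × 126^0.63 = 5.91 × 21.049 ≈ 124.400 kt.
124.400 × 1.852 ≈ 230.39 km/h → 230.4 km/h.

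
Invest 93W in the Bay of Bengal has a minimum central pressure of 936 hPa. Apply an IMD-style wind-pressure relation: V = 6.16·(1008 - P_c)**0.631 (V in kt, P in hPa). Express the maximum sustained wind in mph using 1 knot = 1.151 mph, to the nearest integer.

ΔP = 1008 − 936 = 72 hPa.
V ≈ 6.16 × 72^0.631 = 6.16 × 14.859 ≈ 91.529 kt.
91.529 × 1.151 ≈ 105.35 mph → 105 mph.

105 mph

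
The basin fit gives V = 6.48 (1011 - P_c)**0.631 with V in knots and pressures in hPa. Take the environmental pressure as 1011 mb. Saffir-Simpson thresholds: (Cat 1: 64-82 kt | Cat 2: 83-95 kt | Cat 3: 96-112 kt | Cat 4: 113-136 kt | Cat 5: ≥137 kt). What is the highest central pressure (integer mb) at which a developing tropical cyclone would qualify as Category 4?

918 mb

Category 4 begins at V = 113 kt.
Required ΔP = (113/6.48)^(1/0.631) = 17.438^1.585 ≈ 92.79 mb.
P_c ≤ 1011 − 92.79 = 918.21, so the highest integer P_c is 918 mb.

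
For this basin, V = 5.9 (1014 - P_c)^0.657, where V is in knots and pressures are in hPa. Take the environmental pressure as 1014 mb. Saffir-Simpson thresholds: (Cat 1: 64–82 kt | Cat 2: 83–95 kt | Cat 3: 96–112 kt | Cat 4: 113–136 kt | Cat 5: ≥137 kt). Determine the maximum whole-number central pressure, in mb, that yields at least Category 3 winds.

Category 3 begins at V = 96 kt.
Required ΔP = (96/5.9)^(1/0.657) = 16.271^1.522 ≈ 69.80 mb.
P_c ≤ 1014 − 69.80 = 944.20, so the highest integer P_c is 944 mb.

944 mb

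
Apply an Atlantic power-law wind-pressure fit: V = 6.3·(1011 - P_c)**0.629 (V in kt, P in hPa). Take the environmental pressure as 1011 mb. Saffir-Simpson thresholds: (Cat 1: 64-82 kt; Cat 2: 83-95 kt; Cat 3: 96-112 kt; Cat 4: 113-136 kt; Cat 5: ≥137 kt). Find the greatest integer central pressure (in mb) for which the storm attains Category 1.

971 mb

Category 1 begins at V = 64 kt.
Required ΔP = (64/6.3)^(1/0.629) = 10.159^1.590 ≈ 39.87 mb.
P_c ≤ 1011 − 39.87 = 971.13, so the highest integer P_c is 971 mb.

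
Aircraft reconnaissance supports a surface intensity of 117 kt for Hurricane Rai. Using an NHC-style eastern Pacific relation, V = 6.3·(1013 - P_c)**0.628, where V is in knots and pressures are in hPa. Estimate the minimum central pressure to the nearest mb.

908 mb

ΔP = (V / 6.3)^(1/0.628) = (117/6.3)^1.592.
117/6.3 = 18.571; 18.571^1.592 ≈ 104.82 mb.
P_c = 1013 − 104.82 = 908.18 ≈ 908 mb.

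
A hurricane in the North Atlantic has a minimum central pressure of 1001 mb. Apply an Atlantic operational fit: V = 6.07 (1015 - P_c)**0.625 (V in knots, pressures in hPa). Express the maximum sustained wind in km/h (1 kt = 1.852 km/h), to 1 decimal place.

58.5 km/h

ΔP = 1015 − 1001 = 14 mb.
V ≈ 6.07 × 14^0.625 = 6.07 × 5.204 ≈ 31.588 kt.
31.588 × 1.852 ≈ 58.50 km/h → 58.5 km/h.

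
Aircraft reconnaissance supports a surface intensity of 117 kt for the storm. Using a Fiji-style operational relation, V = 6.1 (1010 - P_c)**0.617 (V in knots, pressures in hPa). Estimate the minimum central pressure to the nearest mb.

890 mb

ΔP = (V / 6.1)^(1/0.617) = (117/6.1)^1.621.
117/6.1 = 19.180; 19.180^1.621 ≈ 120.00 mb.
P_c = 1010 − 120.00 = 890.00 ≈ 890 mb.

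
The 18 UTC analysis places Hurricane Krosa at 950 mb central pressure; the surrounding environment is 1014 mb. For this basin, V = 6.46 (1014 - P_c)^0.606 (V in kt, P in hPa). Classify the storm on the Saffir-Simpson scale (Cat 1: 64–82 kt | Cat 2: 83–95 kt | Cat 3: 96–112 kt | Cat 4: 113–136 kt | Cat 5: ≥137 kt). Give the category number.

1

ΔP = 1014 − 950 = 64 mb.
V ≈ 6.46 × 64^0.606 = 6.46 × 12.43 ≈ 80 kt.
80 kt falls in the Category 1 band.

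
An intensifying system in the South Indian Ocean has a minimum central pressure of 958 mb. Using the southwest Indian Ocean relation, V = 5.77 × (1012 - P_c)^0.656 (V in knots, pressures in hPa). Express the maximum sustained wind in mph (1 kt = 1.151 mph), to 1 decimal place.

90.9 mph

ΔP = 1012 − 958 = 54 mb.
V ≈ 5.77 × 54^0.656 = 5.77 × 13.691 ≈ 79.000 kt.
79.000 × 1.151 ≈ 90.93 mph → 90.9 mph.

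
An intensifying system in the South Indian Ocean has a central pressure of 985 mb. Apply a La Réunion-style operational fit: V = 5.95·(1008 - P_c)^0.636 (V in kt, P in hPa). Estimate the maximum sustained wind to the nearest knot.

ΔP = 1008 − 985 = 23 mb.
23^0.636 ≈ 7.346.
V ≈ 5.95 × 7.346 ≈ 43.7 kt.

44 kt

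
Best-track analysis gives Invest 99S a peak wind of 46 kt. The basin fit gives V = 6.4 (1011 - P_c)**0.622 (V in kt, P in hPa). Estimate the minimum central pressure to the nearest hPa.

987 hPa

ΔP = (V / 6.4)^(1/0.622) = (46/6.4)^1.608.
46/6.4 = 7.188; 7.188^1.608 ≈ 23.83 hPa.
P_c = 1011 − 23.83 = 987.17 ≈ 987 hPa.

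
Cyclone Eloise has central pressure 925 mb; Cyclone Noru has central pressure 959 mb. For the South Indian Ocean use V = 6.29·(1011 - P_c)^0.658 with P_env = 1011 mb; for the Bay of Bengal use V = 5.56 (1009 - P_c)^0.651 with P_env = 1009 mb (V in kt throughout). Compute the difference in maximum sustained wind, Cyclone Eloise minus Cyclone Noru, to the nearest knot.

47 kt

Cyclone Eloise: ΔP = 86; V ≈ 6.29 × 86^0.658 ≈ 117.91 kt.
Cyclone Noru: ΔP = 50; V ≈ 5.56 × 50^0.651 ≈ 70.97 kt.
Difference ≈ 117.91 − 70.97 = 46.94 → 47 kt.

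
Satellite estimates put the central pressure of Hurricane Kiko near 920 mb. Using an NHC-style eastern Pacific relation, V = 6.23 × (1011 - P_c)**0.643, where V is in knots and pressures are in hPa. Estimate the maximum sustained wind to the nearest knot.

113 kt

ΔP = 1011 − 920 = 91 mb.
91^0.643 ≈ 18.183.
V ≈ 6.23 × 18.183 ≈ 113.3 kt.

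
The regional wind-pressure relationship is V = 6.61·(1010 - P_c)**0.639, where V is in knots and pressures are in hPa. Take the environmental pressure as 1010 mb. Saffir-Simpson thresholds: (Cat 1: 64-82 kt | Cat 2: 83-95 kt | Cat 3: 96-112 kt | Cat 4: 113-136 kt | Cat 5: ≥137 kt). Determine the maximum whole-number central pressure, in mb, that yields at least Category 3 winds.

Category 3 begins at V = 96 kt.
Required ΔP = (96/6.61)^(1/0.639) = 14.523^1.565 ≈ 65.85 mb.
P_c ≤ 1010 − 65.85 = 944.15, so the highest integer P_c is 944 mb.

944 mb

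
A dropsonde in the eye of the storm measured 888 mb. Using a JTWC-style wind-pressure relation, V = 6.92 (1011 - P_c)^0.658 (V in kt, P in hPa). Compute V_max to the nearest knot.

164 kt

ΔP = 1011 − 888 = 123 mb.
123^0.658 ≈ 23.722.
V ≈ 6.92 × 23.722 ≈ 164.2 kt.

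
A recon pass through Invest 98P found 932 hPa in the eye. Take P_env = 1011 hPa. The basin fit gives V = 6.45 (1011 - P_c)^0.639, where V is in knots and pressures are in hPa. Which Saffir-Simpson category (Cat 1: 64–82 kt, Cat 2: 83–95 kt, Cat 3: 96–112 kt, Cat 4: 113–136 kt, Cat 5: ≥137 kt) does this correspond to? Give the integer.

ΔP = 1011 − 932 = 79 hPa.
V ≈ 6.45 × 79^0.639 = 6.45 × 16.31 ≈ 105 kt.
105 kt falls in the Category 3 band.

3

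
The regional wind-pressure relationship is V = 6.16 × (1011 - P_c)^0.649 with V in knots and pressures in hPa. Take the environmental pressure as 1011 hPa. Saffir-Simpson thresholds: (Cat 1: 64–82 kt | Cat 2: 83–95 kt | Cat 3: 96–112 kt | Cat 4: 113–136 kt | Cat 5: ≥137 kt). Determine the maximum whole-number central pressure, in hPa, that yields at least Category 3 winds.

Category 3 begins at V = 96 kt.
Required ΔP = (96/6.16)^(1/0.649) = 15.584^1.541 ≈ 68.82 hPa.
P_c ≤ 1011 − 68.82 = 942.18, so the highest integer P_c is 942 hPa.

942 hPa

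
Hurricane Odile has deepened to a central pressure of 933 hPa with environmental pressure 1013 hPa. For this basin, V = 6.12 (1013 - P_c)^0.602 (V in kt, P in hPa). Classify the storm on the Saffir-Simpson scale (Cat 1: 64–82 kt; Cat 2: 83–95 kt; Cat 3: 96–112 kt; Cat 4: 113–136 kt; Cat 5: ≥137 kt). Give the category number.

ΔP = 1013 − 933 = 80 hPa.
V ≈ 6.12 × 80^0.602 = 6.12 × 13.98 ≈ 86 kt.
86 kt falls in the Category 2 band.

2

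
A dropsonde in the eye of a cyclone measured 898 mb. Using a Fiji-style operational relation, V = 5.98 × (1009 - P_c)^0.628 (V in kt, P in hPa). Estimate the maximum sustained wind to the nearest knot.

ΔP = 1009 − 898 = 111 mb.
111^0.628 ≈ 19.251.
V ≈ 5.98 × 19.251 ≈ 115.1 kt.

115 kt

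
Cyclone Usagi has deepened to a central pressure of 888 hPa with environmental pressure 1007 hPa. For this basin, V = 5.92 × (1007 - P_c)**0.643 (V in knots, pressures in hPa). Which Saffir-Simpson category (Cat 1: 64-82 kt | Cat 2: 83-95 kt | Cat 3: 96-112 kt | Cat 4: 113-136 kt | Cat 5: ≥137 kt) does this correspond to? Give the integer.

ΔP = 1007 − 888 = 119 hPa.
V ≈ 5.92 × 119^0.643 = 5.92 × 21.61 ≈ 128 kt.
128 kt falls in the Category 4 band.

4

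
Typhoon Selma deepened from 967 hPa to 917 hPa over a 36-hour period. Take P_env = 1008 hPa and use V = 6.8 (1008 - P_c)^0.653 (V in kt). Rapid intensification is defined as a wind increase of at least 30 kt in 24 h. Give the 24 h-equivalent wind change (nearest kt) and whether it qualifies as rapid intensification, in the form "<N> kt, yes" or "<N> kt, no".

35 kt, yes

V₁: ΔP = 41, V ≈ 6.8 × 41^0.653 ≈ 76.85 kt.
V₂: ΔP = 91, V ≈ 6.8 × 91^0.653 ≈ 129.35 kt.
ΔV over 36 h = 52.50 kt → 24 h equivalent = 52.50 × 24/36 ≈ 35.00 kt.
35 kt ≥ 30 kt ⇒ rapid intensification.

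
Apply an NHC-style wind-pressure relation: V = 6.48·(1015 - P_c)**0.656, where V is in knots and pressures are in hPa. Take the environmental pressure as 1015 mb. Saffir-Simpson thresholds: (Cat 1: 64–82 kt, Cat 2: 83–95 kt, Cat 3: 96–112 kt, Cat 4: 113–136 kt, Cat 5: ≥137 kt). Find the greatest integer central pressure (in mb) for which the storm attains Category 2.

Category 2 begins at V = 83 kt.
Required ΔP = (83/6.48)^(1/0.656) = 12.809^1.524 ≈ 48.78 mb.
P_c ≤ 1015 − 48.78 = 966.22, so the highest integer P_c is 966 mb.

966 mb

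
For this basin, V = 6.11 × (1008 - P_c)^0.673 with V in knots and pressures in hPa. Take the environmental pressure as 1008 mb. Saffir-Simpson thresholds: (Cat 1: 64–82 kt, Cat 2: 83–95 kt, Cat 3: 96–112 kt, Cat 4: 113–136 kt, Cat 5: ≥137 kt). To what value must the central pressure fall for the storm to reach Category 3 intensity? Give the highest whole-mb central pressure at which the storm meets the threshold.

Category 3 begins at V = 96 kt.
Required ΔP = (96/6.11)^(1/0.673) = 15.712^1.486 ≈ 59.90 mb.
P_c ≤ 1008 − 59.90 = 948.10, so the highest integer P_c is 948 mb.

948 mb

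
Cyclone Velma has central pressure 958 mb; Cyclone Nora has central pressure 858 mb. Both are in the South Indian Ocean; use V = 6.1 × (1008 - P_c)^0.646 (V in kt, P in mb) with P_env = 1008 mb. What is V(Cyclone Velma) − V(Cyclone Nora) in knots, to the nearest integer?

-79 kt

Cyclone Velma: ΔP = 50; V ≈ 6.1 × 50^0.646 ≈ 76.36 kt.
Cyclone Nora: ΔP = 150; V ≈ 6.1 × 150^0.646 ≈ 155.27 kt.
Difference ≈ 76.36 − 155.27 = -78.91 → -79 kt.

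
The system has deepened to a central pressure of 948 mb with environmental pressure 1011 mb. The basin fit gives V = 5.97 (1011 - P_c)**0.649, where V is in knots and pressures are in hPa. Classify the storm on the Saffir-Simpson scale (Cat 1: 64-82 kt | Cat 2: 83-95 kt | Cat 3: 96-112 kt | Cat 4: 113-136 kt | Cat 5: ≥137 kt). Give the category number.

2

ΔP = 1011 − 948 = 63 mb.
V ≈ 5.97 × 63^0.649 = 5.97 × 14.72 ≈ 88 kt.
88 kt falls in the Category 2 band.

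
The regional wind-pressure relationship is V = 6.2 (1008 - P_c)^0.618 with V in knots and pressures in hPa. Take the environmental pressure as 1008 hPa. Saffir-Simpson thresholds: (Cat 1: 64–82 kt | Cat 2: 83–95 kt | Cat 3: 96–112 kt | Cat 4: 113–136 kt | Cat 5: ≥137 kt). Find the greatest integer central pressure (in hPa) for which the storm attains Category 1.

Category 1 begins at V = 64 kt.
Required ΔP = (64/6.2)^(1/0.618) = 10.323^1.618 ≈ 43.70 hPa.
P_c ≤ 1008 − 43.70 = 964.30, so the highest integer P_c is 964 hPa.

964 hPa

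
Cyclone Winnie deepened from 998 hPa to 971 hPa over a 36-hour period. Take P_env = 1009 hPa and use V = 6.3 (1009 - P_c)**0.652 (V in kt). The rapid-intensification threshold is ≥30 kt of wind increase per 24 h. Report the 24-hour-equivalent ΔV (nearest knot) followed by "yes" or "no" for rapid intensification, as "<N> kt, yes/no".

V₁: ΔP = 11, V ≈ 6.3 × 11^0.652 ≈ 30.08 kt.
V₂: ΔP = 38, V ≈ 6.3 × 38^0.652 ≈ 67.51 kt.
ΔV over 36 h = 37.43 kt → 24 h equivalent = 37.43 × 24/36 ≈ 24.95 kt.
25 kt < 30 kt ⇒ not rapid intensification.

25 kt, no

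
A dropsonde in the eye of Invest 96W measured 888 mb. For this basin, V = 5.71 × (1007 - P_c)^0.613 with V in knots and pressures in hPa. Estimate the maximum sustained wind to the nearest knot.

107 kt

ΔP = 1007 − 888 = 119 mb.
119^0.613 ≈ 18.720.
V ≈ 5.71 × 18.720 ≈ 106.9 kt.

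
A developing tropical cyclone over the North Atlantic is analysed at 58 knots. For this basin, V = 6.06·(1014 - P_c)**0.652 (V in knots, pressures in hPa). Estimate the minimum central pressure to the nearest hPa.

982 hPa

ΔP = (V / 6.06)^(1/0.652) = (58/6.06)^1.534.
58/6.06 = 9.571; 9.571^1.534 ≈ 31.95 hPa.
P_c = 1014 − 31.95 = 982.05 ≈ 982 hPa.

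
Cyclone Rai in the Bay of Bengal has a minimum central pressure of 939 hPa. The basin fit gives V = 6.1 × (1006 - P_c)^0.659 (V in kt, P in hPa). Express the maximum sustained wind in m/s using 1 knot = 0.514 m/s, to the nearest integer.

50 m/s

ΔP = 1006 − 939 = 67 hPa.
V ≈ 6.1 × 67^0.659 = 6.1 × 15.973 ≈ 97.435 kt.
97.435 × 0.514 ≈ 50.08 m/s → 50 m/s.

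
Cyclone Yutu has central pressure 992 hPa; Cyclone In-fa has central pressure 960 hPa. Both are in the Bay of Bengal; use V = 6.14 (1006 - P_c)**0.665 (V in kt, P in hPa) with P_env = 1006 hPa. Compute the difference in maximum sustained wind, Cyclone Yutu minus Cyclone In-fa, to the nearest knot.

Cyclone Yutu: ΔP = 14; V ≈ 6.14 × 14^0.665 ≈ 35.51 kt.
Cyclone In-fa: ΔP = 46; V ≈ 6.14 × 46^0.665 ≈ 78.33 kt.
Difference ≈ 35.51 − 78.33 = -42.82 → -43 kt.

-43 kt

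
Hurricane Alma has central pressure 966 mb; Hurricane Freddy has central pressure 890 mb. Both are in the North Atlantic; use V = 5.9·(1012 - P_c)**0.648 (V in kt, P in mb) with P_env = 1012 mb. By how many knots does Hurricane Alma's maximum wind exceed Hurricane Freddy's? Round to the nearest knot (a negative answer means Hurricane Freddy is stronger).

Hurricane Alma: ΔP = 46; V ≈ 5.9 × 46^0.648 ≈ 70.52 kt.
Hurricane Freddy: ΔP = 122; V ≈ 5.9 × 122^0.648 ≈ 132.68 kt.
Difference ≈ 70.52 − 132.68 = -62.16 → -62 kt.

-62 kt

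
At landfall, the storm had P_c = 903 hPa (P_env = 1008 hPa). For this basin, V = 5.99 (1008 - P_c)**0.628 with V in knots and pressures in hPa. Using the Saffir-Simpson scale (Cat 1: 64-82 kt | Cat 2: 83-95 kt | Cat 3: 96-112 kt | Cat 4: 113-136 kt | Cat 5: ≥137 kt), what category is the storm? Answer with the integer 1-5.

3

ΔP = 1008 − 903 = 105 hPa.
V ≈ 5.99 × 105^0.628 = 5.99 × 18.59 ≈ 111 kt.
111 kt falls in the Category 3 band.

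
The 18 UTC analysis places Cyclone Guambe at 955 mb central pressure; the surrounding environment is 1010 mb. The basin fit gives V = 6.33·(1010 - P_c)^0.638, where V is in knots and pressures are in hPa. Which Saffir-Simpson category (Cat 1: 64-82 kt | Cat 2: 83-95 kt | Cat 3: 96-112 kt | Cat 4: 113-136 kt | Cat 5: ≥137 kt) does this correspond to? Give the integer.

ΔP = 1010 − 955 = 55 mb.
V ≈ 6.33 × 55^0.638 = 6.33 × 12.89 ≈ 82 kt.
82 kt falls in the Category 1 band.

1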